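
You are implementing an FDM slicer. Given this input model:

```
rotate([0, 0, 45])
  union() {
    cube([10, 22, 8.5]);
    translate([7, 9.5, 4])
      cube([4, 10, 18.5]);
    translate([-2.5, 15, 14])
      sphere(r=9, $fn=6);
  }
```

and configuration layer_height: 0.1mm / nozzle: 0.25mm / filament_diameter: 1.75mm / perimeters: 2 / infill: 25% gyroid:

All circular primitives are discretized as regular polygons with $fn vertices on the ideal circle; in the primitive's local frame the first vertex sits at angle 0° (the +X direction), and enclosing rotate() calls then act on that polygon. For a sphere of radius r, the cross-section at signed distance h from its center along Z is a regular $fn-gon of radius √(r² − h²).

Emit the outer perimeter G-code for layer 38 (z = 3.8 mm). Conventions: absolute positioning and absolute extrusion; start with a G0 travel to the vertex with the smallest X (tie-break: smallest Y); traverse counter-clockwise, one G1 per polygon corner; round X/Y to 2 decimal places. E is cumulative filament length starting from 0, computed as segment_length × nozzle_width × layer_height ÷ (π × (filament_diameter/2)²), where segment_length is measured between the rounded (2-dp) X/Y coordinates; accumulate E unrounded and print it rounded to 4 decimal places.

G0 X-15.56 Y15.56 Z3.80
G1 X0.00 Y0.00 E0.2287
G1 X7.07 Y7.07 E0.3326
G1 X-8.49 Y22.63 E0.5614
G1 X-15.56 Y15.56 E0.6653

At z = 3.8 mm: the cube (footprint 10×22) is included at this height; the cube at (7, 9.5) is absent (z outside [4, 22.5]); the sphere at (-2.5, 15) is absent (|z−center|=10.200 > r=9); Merging all regions: only the 10×22 cube is present, so the union is just that shape — 1 connected region; (whole slice rotated 45° about Z — lengths, areas and connectivity unchanged). The outline is a single polygon with 4 vertices. Extrusion per mm of travel: 0.25 × 0.1 / (π × 0.875²) = 0.010394. Accumulating E over each segment gives final E = 0.6653.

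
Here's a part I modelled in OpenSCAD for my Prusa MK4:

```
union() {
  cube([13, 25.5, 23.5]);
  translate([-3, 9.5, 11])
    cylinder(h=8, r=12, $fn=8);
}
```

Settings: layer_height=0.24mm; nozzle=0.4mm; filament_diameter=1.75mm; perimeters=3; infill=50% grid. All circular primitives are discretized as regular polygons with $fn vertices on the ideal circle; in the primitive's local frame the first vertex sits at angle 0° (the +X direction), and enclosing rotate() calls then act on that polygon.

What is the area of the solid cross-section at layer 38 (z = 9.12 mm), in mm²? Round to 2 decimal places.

331.50 mm²

At z = 9.12 mm: the cube is present — its section is the full 13×25.5 rectangle (area 331.50 mm²); the cylinder at (-3, 9.5) is not intersected at this z (z outside [11, 19]); Merging all regions: only the 13×25.5 cube is present, so the union is just that shape — area = 331.50 mm². Overall, the cross-section is a single solid region. Net area = 331.50 mm².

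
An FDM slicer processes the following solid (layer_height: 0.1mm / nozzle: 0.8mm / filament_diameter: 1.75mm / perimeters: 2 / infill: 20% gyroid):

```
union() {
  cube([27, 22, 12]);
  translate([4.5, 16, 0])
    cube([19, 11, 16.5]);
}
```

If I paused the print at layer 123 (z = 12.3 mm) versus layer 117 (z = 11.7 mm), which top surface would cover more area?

Layer 123 (z = 12.3): the cube is absent (z outside [0, 12]); the cube at (4.5, 16) (footprint 19×11) is included at this height (area 209.00 mm²); Taking the union: only the 19×11 cube at (4.5, 16) is present, so the union is just that shape — area = 209.00 mm². So its area = 209.00 mm². Layer 117 (z = 11.7): the cube (footprint 27×22) is included at this height (area 594.00 mm²); the cube at (4.5, 16) (footprint 19×11) is included at this height (area 209.00 mm²); Taking the union: the regions partially overlap — summed areas 803.00 mm² minus the doubly-counted overlap 114.00 mm² gives 689.00 mm² — area = 689.00 mm². So its area = 689.00 mm². Layer 117 is larger (689.00 vs 209.00 mm²).

layer 117 (z = 11.7 mm)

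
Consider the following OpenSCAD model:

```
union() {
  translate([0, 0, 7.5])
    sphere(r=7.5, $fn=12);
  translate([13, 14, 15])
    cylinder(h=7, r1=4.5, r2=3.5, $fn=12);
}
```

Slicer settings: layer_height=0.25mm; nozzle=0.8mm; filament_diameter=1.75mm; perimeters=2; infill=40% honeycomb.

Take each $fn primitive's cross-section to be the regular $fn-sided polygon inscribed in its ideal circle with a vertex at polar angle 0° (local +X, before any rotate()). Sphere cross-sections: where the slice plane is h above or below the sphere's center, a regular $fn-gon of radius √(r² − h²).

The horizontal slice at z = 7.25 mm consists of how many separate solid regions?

1

At z = 7.25 mm: the r=7.5 sphere slices to a regular 12-gon of circumradius 7.496 (√(r²−h²) with h=0.25 from center); the cone at (13, 14) does not reach this height (z outside [15, 22]); Taking the union: only the r=7.5 sphere is present, so the union is just that shape — 1 connected region. The result has 1 disconnected region.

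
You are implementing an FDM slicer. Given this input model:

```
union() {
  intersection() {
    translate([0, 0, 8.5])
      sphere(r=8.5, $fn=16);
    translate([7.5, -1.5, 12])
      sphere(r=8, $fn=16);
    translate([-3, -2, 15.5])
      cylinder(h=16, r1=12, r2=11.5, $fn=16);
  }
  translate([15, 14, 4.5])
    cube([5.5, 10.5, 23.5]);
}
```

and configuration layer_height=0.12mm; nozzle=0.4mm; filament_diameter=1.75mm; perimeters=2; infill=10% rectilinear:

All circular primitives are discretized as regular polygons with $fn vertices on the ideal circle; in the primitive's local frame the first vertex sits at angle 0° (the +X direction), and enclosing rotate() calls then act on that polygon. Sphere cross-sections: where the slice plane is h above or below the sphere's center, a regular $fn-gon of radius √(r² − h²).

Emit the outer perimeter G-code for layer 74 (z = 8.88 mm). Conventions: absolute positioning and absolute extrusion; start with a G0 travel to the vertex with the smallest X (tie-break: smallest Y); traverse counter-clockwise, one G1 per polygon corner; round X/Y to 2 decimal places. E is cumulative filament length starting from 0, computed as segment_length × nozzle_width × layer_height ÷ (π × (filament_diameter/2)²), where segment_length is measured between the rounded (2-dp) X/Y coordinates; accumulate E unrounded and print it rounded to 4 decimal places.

G0 X15.00 Y14.00 Z8.88
G1 X20.50 Y14.00 E0.1098
G1 X20.50 Y24.50 E0.3193
G1 X15.00 Y24.50 E0.4291
G1 X15.00 Y14.00 E0.6386

At z = 8.88 mm: the r=8.5 sphere slices to a regular 16-gon of circumradius 8.492 (√(r²−h²) with h=0.38 from center); the r=8 sphere at (7.5, -1.5) slices to a regular 16-gon of circumradius 7.367 (√(r²−h²) with h=3.12 from center); the cone at (-3, -2) is not intersected at this z (z outside [15.5, 31.5]); Taking the intersection: at least one operand is absent at this height, so nothing remains; the 5.5×10.5 cube at (15, 14) contributes its full rectangle; Combining (union): only the 5.5×10.5 cube at (15, 14) is present, so the union is just that shape — 1 connected region. The outline is a single polygon with 4 vertices. Extrusion per mm of travel: 0.4 × 0.12 / (π × 0.875²) = 0.019956. Accumulating E over each segment gives final E = 0.6386.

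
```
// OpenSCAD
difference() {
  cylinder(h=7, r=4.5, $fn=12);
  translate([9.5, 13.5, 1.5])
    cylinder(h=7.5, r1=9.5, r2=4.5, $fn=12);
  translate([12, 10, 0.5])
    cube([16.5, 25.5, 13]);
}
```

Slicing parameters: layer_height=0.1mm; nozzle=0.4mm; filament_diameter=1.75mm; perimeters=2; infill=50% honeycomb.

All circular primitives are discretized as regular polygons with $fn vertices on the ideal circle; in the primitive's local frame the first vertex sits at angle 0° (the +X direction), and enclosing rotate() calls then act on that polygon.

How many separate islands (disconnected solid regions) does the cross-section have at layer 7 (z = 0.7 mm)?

At z = 0.7 mm: the cylinder: section is a regular 12-gon, circumradius r=4.5; the cone at (9.5, 13.5) does not reach this height (z outside [1.5, 9]); the cube at (12, 10) is present — its section is the full 16.5×25.5 rectangle; After the difference (first − rest): starting from the r=4.5 cylinder, the 16.5×25.5 cube at (12, 10) misses the remaining region (no effect) — 1 connected region. Overall, the cross-section is a single solid region. Island count = 1.

1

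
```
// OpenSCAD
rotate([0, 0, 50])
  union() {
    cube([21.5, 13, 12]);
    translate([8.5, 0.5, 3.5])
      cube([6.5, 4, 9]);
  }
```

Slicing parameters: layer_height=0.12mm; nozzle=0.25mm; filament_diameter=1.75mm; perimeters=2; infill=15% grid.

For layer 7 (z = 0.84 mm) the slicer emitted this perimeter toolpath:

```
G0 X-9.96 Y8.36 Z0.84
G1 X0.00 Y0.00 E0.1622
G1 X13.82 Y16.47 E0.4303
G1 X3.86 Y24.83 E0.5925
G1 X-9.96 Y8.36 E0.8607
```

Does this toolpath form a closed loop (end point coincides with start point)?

Start point (G0): (-9.96, 8.36). End point (last G1): the path returns to the start — closed.

yes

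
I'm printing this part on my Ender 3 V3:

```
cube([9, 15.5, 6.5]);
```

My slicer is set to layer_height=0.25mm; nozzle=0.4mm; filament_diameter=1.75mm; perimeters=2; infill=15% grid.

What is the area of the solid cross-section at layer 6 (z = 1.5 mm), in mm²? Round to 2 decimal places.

At z = 1.5 mm: the 9×15.5 cube contributes its full rectangle (area 139.50 mm²). Overall, the cross-section is a single solid region. Net area = 139.50 mm².

139.50 mm²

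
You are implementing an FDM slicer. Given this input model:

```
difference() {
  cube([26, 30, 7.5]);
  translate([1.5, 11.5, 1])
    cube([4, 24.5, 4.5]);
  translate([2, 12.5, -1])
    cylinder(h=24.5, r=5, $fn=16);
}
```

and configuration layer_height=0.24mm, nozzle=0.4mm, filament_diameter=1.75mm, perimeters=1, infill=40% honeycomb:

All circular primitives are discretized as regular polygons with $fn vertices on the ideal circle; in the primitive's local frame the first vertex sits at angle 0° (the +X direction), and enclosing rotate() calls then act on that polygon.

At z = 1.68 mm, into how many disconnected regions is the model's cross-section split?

At z = 1.68 mm: the cube (footprint 26×30) is included at this height; the 4×24.5 cube at (1.5, 11.5) contributes its full rectangle; the r=5 cylinder at (2, 12.5) contributes a regular 16-gon of circumradius 5; After the difference (first − rest): starting from the 26×30 cube, the 4×24.5 cube at (1.5, 11.5) partially overlaps it — only the 74.00 mm² overlap (of its 98.00 mm²) is removed, clipping the outline; the r=5 cylinder at (2, 12.5) partially overlaps it — only the 35.30 mm² overlap (of its 76.54 mm²) is removed, clipping the outline — 2 connected regions. The result has 2 disconnected regions.

2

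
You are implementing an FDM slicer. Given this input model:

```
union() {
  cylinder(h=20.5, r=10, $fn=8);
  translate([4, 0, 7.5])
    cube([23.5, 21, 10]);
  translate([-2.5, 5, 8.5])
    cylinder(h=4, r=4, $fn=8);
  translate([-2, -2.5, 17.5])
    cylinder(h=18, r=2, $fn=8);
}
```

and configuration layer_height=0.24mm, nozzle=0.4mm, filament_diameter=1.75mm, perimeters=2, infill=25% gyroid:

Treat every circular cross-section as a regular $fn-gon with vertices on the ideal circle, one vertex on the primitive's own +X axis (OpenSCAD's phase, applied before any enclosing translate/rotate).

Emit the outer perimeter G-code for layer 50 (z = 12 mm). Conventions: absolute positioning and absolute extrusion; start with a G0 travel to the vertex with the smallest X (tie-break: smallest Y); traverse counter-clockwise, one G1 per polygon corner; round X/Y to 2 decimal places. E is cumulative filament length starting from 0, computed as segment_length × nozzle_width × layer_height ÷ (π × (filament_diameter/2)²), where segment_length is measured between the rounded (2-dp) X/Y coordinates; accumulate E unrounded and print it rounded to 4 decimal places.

At z = 12 mm: the r=10 cylinder gives a regular 8-gon of circumradius 10 (constant along its height); the cube at (4, 0) (footprint 23.5×21) is included at this height; the r=4 cylinder at (-2.5, 5) contributes a regular 8-gon of circumradius 4; the cylinder at (-2, -2.5) is absent (z outside [17.5, 35.5]); Taking the union: the regions partially overlap (shared area 79.18 mm²), so overlapping operands fuse into one piece — 1 connected region. The outline is a single polygon with 15 vertices. Extrusion per mm of travel: 0.4 × 0.24 / (π × 0.875²) = 0.039912. Accumulating E over each segment gives final E = 4.9865.

G0 X-10.00 Y0.00 Z12.00
G1 X-7.07 Y-7.07 E0.3055
G1 X0.00 Y-10.00 E0.6109
G1 X7.07 Y-7.07 E0.9164
G1 X10.00 Y0.00 E1.2218
G1 X27.50 Y0.00 E1.9203
G1 X27.50 Y21.00 E2.7584
G1 X4.00 Y21.00 E3.6964
G1 X4.00 Y8.34 E4.2016
G1 X0.00 Y10.00 E4.3745
G1 X-2.46 Y8.98 E4.4808
G1 X-2.50 Y9.00 E4.4826
G1 X-5.33 Y7.83 E4.6048
G1 X-5.35 Y7.79 E4.6066
G1 X-7.07 Y7.07 E4.6810
G1 X-10.00 Y0.00 E4.9865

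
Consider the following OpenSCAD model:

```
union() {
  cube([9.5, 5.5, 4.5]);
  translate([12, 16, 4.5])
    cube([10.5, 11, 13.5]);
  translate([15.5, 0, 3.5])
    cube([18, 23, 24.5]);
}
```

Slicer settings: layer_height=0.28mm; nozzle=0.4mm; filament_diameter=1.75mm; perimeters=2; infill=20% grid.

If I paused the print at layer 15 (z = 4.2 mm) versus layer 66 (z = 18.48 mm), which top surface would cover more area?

Layer 15 (z = 4.2): the cube (footprint 9.5×5.5) is included at this height (area 52.25 mm²); the cube at (12, 16) is not intersected at this z (z outside [4.5, 18]); the 18×23 cube at (15.5, 0) contributes its full rectangle (area 414.00 mm²); Combining (union): the 2 present regions are separate (no shared area or edge), so areas and boundary lengths simply add and each stays a separate island — area = 466.25 mm². So its area = 466.25 mm². Layer 66 (z = 18.48): the cube is not intersected at this z (z outside [0, 4.5]); the cube at (12, 16) does not reach this height (z outside [4.5, 18]); the cube at (15.5, 0) is present — its section is the full 18×23 rectangle (area 414.00 mm²); Merging all regions: only the 18×23 cube at (15.5, 0) is present, so the union is just that shape — area = 414.00 mm². So its area = 414.00 mm². Layer 15 is larger (466.25 vs 414.00 mm²).

layer 15 (z = 4.2 mm)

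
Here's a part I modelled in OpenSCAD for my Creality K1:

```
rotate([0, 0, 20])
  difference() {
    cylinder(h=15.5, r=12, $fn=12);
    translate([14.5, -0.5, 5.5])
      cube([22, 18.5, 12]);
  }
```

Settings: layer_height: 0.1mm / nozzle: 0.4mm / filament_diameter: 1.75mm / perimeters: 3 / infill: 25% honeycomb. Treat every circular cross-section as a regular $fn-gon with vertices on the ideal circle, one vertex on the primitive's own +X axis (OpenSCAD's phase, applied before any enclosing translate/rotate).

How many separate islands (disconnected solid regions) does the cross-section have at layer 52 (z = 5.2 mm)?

At z = 5.2 mm: the r=12 cylinder contributes a regular 12-gon of circumradius 12; the cube at (14.5, -0.5) is not intersected at this z (z outside [5.5, 17.5]); After the difference (first − rest): none of the subtracted shapes is present at this height, so the r=12 cylinder is unchanged — 1 connected region; (rotated 20° about Z; rotation is an isometry so areas/perimeters/island counts are preserved). Overall, the cross-section is a single solid region. Island count = 1.

1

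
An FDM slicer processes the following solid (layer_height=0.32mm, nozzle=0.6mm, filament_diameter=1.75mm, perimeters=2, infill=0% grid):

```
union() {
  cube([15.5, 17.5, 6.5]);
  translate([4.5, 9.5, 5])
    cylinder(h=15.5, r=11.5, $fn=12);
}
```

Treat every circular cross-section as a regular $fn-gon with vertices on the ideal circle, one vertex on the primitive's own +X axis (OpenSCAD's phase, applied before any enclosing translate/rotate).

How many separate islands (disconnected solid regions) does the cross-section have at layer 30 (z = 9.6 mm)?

1

At z = 9.6 mm: the cube is not intersected at this z (z outside [0, 6.5]); the r=11.5 cylinder at (4.5, 9.5) gives a regular 12-gon of circumradius 11.5 (constant along its height); Taking the union: only the r=11.5 cylinder at (4.5, 9.5) is present, so the union is just that shape — 1 connected region. Overall, the cross-section is a single solid region. Island count = 1.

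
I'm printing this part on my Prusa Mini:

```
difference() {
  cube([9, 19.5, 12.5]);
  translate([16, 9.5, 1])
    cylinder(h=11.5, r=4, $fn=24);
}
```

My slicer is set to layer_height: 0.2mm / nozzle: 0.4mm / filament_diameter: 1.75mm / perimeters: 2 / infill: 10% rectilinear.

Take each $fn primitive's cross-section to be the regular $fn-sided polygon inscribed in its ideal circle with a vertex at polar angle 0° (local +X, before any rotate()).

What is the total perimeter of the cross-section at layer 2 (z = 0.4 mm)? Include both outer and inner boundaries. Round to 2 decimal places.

At z = 0.4 mm: the 9×19.5 cube contributes its full rectangle (perimeter 57.00 mm); the cylinder at (16, 9.5) is not intersected at this z (z outside [1, 12.5]); Taking the first minus the rest: none of the subtracted shapes is present at this height, so the 9×19.5 cube is unchanged — boundary = 57.00 mm. Overall, the cross-section is a single solid region. Total boundary length (outer) = 57.00 mm.

57.00 mm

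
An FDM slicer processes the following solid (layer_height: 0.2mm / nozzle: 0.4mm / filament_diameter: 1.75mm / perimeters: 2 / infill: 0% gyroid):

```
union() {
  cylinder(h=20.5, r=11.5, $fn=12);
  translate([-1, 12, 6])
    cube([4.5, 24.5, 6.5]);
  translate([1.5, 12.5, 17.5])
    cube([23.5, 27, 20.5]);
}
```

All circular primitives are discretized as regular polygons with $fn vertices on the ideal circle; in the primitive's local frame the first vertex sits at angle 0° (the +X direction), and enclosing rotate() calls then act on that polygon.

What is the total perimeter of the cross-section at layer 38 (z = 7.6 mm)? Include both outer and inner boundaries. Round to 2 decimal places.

At z = 7.6 mm: the r=11.5 cylinder gives a regular 12-gon of circumradius 11.5 (constant along its height) (perimeter = 2·12·11.500·sin(180°/12) = 71.43 mm); the cube at (-1, 12) (footprint 4.5×24.5) is included at this height (perimeter 58.00 mm); the cube at (1.5, 12.5) is absent (z outside [17.5, 38]); Combining (union): the 2 present regions are separate (no shared area or edge), so areas and boundary lengths simply add and each stays a separate island — boundary = 129.43 mm. Overall, the cross-section has 2 separate islands. Total boundary length (outer) = 129.43 mm.

129.43 mm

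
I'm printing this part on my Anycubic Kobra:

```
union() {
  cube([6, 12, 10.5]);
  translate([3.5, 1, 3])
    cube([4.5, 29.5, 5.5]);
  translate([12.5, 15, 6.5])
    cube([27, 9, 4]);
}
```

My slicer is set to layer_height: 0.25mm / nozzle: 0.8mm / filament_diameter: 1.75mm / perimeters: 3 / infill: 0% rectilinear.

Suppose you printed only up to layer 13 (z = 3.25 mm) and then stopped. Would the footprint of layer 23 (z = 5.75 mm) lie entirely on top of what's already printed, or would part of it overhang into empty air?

entirely on top

Compare the two slices. At z = 3.25: the cube (footprint 6×12) is included at this height (area 72.00 mm²); the 4.5×29.5 cube at (3.5, 1) contributes its full rectangle (area 132.75 mm²); the cube at (12.5, 15) is not intersected at this z (z outside [6.5, 10.5]); Merging all regions: the regions partially overlap — summed areas 204.75 mm² minus the doubly-counted overlap 27.50 mm² gives 177.25 mm² — area = 177.25 mm². At z = 5.75: the cube is present — its section is the full 6×12 rectangle (area 72.00 mm²); the cube at (3.5, 1) (footprint 4.5×29.5) is included at this height (area 132.75 mm²); the cube at (12.5, 15) is absent (z outside [6.5, 10.5]); Taking the union: the regions partially overlap — summed areas 204.75 mm² minus the doubly-counted overlap 27.50 mm² gives 177.25 mm² — area = 177.25 mm². Checking containment: the cross-section at z = 5.75 is a subset of the cross-section at z = 3.25.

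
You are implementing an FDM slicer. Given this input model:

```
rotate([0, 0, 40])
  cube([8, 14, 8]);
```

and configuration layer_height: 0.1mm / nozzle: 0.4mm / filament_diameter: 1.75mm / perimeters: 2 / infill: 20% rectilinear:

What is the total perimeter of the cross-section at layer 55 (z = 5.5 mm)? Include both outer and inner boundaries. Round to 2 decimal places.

44.00 mm

At z = 5.5 mm: the cube is present — its section is the full 8×14 rectangle (perimeter 44.00 mm); (rotated 40° about Z; rotation is an isometry so areas/perimeters/island counts are preserved). Overall, the cross-section is a single solid region. Total boundary length (outer) = 44.00 mm.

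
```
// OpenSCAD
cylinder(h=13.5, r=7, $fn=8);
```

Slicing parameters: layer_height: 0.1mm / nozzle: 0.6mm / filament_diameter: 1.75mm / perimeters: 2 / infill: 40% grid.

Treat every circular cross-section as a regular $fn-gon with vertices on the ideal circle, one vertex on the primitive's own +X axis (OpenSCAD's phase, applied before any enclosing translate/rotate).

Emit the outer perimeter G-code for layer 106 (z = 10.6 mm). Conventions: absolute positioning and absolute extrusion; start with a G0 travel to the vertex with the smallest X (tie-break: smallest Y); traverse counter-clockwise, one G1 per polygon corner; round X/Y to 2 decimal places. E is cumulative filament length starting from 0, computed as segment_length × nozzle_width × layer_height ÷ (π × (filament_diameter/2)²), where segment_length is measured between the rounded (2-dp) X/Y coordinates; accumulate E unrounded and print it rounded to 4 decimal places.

At z = 10.6 mm: the r=7 cylinder gives a regular 8-gon of circumradius 7 (constant along its height). The outline is a single polygon with 8 vertices. Extrusion per mm of travel: 0.6 × 0.1 / (π × 0.875²) = 0.024945. Accumulating E over each segment gives final E = 1.0692.

G0 X-7.00 Y0.00 Z10.60
G1 X-4.95 Y-4.95 E0.1336
G1 X0.00 Y-7.00 E0.2673
G1 X4.95 Y-4.95 E0.4009
G1 X7.00 Y0.00 E0.5346
G1 X4.95 Y4.95 E0.6682
G1 X0.00 Y7.00 E0.8019
G1 X-4.95 Y4.95 E0.9355
G1 X-7.00 Y0.00 E1.0692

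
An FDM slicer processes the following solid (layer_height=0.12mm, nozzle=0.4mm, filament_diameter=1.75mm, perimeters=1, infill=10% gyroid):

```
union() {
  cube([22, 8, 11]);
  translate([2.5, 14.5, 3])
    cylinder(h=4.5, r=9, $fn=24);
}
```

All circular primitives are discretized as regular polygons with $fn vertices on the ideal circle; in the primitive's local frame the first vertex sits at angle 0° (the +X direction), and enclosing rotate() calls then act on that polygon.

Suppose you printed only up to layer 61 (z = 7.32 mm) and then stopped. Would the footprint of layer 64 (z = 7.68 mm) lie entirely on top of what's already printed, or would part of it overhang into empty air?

entirely on top

Compare the two slices. At z = 7.32: the 22×8 cube contributes its full rectangle (area 176.00 mm²); the r=9 cylinder at (2.5, 14.5) contributes a regular 24-gon of circumradius 9 (area = (24/2)·9.000²·sin(360°/24) = 251.57 mm²); Combining (union): the regions partially overlap — summed areas 427.57 mm² minus the doubly-counted overlap 16.18 mm² gives 411.39 mm² — area = 411.39 mm². At z = 7.68: the cube (footprint 22×8) is included at this height (area 176.00 mm²); the cylinder at (2.5, 14.5) is absent (z outside [3, 7.5]); Combining (union): only the 22×8 cube is present, so the union is just that shape — area = 176.00 mm². Checking containment: the cross-section at z = 7.68 is a subset of the cross-section at z = 7.32.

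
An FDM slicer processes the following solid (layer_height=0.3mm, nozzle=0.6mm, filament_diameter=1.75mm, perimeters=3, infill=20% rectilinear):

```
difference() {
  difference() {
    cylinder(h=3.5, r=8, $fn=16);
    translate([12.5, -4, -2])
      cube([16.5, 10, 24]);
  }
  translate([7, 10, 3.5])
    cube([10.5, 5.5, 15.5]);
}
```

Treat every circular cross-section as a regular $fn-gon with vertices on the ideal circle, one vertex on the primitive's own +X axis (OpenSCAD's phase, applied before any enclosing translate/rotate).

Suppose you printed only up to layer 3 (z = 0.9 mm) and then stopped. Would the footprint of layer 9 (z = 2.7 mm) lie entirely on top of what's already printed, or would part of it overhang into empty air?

entirely on top

Compare the two slices. At z = 0.9: the r=8 cylinder gives a regular 16-gon of circumradius 8 (constant along its height) (area = (16/2)·8.000²·sin(360°/16) = 195.93 mm²); the 16.5×10 cube at (12.5, -4) contributes its full rectangle (area 165.00 mm²); Subtracting the remaining from the first: starting from the r=8 cylinder (195.93 mm²), the 16.5×10 cube at (12.5, -4) misses the remaining region (no effect) — area = 195.93 mm²; the cube at (7, 10) is not intersected at this z (z outside [3.5, 19]); Taking the first minus the rest: none of the subtracted shapes is present at this height, so the result so far is unchanged — area = 195.93 mm². At z = 2.7: the r=8 cylinder contributes a regular 16-gon of circumradius 8 (area = (16/2)·8.000²·sin(360°/16) = 195.93 mm²); the cube at (12.5, -4) is present — its section is the full 16.5×10 rectangle (area 165.00 mm²); Subtracting the remaining from the first: starting from the r=8 cylinder (195.93 mm²), the 16.5×10 cube at (12.5, -4) misses the remaining region (no effect) — area = 195.93 mm²; the cube at (7, 10) does not reach this height (z outside [3.5, 19]); Subtracting the remaining from the first: none of the subtracted shapes is present at this height, so the result so far is unchanged — area = 195.93 mm². Checking containment: the cross-section at z = 2.7 is a subset of the cross-section at z = 0.9.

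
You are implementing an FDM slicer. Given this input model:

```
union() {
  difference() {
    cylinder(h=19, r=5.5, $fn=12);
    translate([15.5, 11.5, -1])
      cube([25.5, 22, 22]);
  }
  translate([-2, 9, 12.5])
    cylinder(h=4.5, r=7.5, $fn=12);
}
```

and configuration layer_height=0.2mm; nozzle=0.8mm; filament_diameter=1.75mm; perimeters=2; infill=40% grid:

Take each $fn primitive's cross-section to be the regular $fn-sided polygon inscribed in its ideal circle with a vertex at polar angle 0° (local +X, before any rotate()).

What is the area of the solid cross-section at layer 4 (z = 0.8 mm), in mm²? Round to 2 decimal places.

90.75 mm²

At z = 0.8 mm: the cylinder: section is a regular 12-gon, circumradius r=5.5 (area = (12/2)·5.500²·sin(360°/12) = 90.75 mm²); the cube at (15.5, 11.5) (footprint 25.5×22) is included at this height (area 561.00 mm²); Taking the first minus the rest: starting from the r=5.5 cylinder (90.75 mm²), the 25.5×22 cube at (15.5, 11.5) misses the remaining region (no effect) — area = 90.75 mm²; the cylinder at (-2, 9) is not intersected at this z (z outside [12.5, 17]); Taking the union: only that combined region is present, so the union is just that shape — area = 90.75 mm². Overall, the cross-section is a single solid region. Net area = 90.75 mm².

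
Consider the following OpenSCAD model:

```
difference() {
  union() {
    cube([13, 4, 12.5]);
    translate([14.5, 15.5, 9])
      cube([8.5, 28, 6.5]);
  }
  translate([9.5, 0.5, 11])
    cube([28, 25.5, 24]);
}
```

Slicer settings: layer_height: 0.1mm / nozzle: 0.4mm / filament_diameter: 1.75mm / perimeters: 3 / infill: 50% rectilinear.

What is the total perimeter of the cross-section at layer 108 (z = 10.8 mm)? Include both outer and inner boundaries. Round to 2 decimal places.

107.00 mm

At z = 10.8 mm: the cube is present — its section is the full 13×4 rectangle (perimeter 34.00 mm); the cube at (14.5, 15.5) is present — its section is the full 8.5×28 rectangle (perimeter 73.00 mm); Combining (union): the 2 present regions are separate (no shared area or edge), so areas and boundary lengths simply add and each stays a separate island — boundary = 107.00 mm; the cube at (9.5, 0.5) is not intersected at this z (z outside [11, 35]); Subtracting the remaining from the first: none of the subtracted shapes is present at this height, so that combined region is unchanged — boundary = 107.00 mm. Overall, the cross-section has 2 separate islands. Total boundary length (outer) = 107.00 mm.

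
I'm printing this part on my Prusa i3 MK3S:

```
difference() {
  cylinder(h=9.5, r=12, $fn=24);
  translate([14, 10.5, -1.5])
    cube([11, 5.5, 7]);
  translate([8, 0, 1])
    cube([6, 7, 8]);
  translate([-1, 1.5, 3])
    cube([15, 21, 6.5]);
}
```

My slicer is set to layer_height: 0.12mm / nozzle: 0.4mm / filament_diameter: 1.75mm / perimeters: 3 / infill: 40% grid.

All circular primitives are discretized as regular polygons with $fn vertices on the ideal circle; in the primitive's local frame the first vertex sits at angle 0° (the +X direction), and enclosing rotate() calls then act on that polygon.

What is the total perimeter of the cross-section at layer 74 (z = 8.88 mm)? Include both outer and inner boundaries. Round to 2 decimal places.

At z = 8.88 mm: the cylinder: section is a regular 24-gon, circumradius r=12 (perimeter = 2·24·12.000·sin(180°/24) = 75.18 mm); the cube at (14, 10.5) does not reach this height (z outside [-1.5, 5.5]); the cube at (8, 0) (footprint 6×7) is included at this height (perimeter 26.00 mm); the cube at (-1, 1.5) is present — its section is the full 15×21 rectangle (perimeter 72.00 mm); Taking the first minus the rest: starting from the r=12 cylinder, the 6×7 cube at (8, 0) partially overlaps it — only the 22.46 mm² overlap (of its 42.00 mm²) is removed, clipping the outline; the 15×21 cube at (-1, 1.5) partially overlaps it — only the 87.79 mm² overlap (of its 315.00 mm²) is removed, clipping the outline — boundary = 80.25 mm. Overall, the cross-section is a single solid region. Total boundary length (outer) = 80.25 mm.

80.25 mm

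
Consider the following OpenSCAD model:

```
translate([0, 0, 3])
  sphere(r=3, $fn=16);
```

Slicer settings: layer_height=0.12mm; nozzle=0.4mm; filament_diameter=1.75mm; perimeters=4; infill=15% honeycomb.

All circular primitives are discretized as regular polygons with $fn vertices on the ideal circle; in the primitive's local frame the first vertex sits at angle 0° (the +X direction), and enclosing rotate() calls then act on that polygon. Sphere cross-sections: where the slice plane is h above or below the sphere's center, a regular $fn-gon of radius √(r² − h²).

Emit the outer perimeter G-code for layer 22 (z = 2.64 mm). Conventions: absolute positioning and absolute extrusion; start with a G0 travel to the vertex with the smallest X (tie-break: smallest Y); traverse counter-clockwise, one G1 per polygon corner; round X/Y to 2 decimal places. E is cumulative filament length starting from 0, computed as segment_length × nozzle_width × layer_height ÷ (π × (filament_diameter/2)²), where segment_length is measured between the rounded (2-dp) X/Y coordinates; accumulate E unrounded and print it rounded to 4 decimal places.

G0 X-2.98 Y0.00 Z2.64
G1 X-2.75 Y-1.14 E0.0232
G1 X-2.11 Y-2.11 E0.0464
G1 X-1.14 Y-2.75 E0.0696
G1 X0.00 Y-2.98 E0.0928
G1 X1.14 Y-2.75 E0.1160
G1 X2.11 Y-2.11 E0.1392
G1 X2.75 Y-1.14 E0.1624
G1 X2.98 Y0.00 E0.1856
G1 X2.75 Y1.14 E0.2088
G1 X2.11 Y2.11 E0.2320
G1 X1.14 Y2.75 E0.2552
G1 X0.00 Y2.98 E0.2784
G1 X-1.14 Y2.75 E0.3016
G1 X-2.11 Y2.11 E0.3248
G1 X-2.75 Y1.14 E0.3480
G1 X-2.98 Y0.00 E0.3712

At z = 2.64 mm: the r=3 sphere contributes a regular 16-gon of circumradius √(3²−0.36²) = 2.978. The outline is a single polygon with 16 vertices. Extrusion per mm of travel: 0.4 × 0.12 / (π × 0.875²) = 0.019956. Accumulating E over each segment gives final E = 0.3712.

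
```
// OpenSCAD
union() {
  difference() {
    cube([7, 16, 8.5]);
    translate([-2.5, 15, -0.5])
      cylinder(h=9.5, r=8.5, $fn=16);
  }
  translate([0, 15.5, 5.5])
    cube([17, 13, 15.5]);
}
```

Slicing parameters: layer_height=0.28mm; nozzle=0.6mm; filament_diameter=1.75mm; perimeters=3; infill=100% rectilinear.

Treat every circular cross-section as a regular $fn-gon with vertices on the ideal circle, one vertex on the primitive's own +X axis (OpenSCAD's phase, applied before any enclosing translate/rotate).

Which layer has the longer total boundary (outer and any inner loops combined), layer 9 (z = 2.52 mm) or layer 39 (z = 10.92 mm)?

layer 39 (z = 10.92 mm)

Layer 9 (z = 2.52): the cube (footprint 7×16) is included at this height (perimeter 46.00 mm); the r=8.5 cylinder at (-2.5, 15) gives a regular 16-gon of circumradius 8.5 (constant along its height) (perimeter = 2·16·8.500·sin(180°/16) = 53.06 mm); Subtracting the remaining from the first: starting from the 7×16 cube, the r=8.5 cylinder at (-2.5, 15) partially overlaps it — only the 40.57 mm² overlap (of its 221.19 mm²) is removed, clipping the outline — boundary = 42.93 mm; the cube at (0, 15.5) is not intersected at this z (z outside [5.5, 21]); Merging all regions: only that combined region is present, so the union is just that shape — boundary = 42.93 mm. So its perimeter = 42.93 mm. Layer 39 (z = 10.92): the cube is absent (z outside [0, 8.5]); the cylinder at (-2.5, 15) does not reach this height (z outside [-0.5, 9]); After the difference (first − rest): the first operand is absent here, so nothing remains; the cube at (0, 15.5) (footprint 17×13) is included at this height (perimeter 60.00 mm); Combining (union): only the 17×13 cube at (0, 15.5) is present, so the union is just that shape — boundary = 60.00 mm. So its perimeter = 60.00 mm. Layer 39 is larger (60.00 vs 42.93 mm).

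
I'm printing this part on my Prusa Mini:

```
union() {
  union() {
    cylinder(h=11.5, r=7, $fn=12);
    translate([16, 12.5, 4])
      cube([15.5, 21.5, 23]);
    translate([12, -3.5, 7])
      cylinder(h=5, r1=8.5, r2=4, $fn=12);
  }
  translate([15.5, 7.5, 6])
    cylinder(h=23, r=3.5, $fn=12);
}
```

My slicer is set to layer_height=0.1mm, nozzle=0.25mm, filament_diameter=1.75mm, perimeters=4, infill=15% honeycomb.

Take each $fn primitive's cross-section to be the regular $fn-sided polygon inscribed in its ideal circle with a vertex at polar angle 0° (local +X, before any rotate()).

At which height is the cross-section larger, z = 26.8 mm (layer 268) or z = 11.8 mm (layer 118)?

Layer 268 (z = 26.8): the cylinder is not intersected at this z (z outside [0, 11.5]); the 15.5×21.5 cube at (16, 12.5) contributes its full rectangle (area 333.25 mm²); the cone at (12, -3.5) is not intersected at this z (z outside [7, 12]); Taking the union: only the 15.5×21.5 cube at (16, 12.5) is present, so the union is just that shape — area = 333.25 mm²; the cylinder at (15.5, 7.5): section is a regular 12-gon, circumradius r=3.5 (area = (12/2)·3.500²·sin(360°/12) = 36.75 mm²); Merging all regions: the 2 present regions are separate (no shared area or edge), so areas and boundary lengths simply add and each stays a separate island — area = 370.00 mm². So its area = 370.00 mm². Layer 118 (z = 11.8): the cylinder is not intersected at this z (z outside [0, 11.5]); the cube at (16, 12.5) (footprint 15.5×21.5) is included at this height (area 333.25 mm²); the cone at (12, -3.5): at t=0.960 of its height the radius interpolates to r₁+(r₂−r₁)t = 4.180, giving a regular 12-gon of that circumradius (area = (12/2)·4.180²·sin(360°/12) = 52.42 mm²); Combining (union): the 2 present regions are separate (no shared area or edge), so areas and boundary lengths simply add and each stays a separate island — area = 385.67 mm²; the r=3.5 cylinder at (15.5, 7.5) contributes a regular 12-gon of circumradius 3.5 (area = (12/2)·3.500²·sin(360°/12) = 36.75 mm²); Merging all regions: the 2 present regions are separate (no shared area or edge), so areas and boundary lengths simply add and each stays a separate island — area = 422.42 mm². So its area = 422.42 mm². Layer 118 is larger (422.42 vs 370.00 mm²).

layer 118 (z = 11.8 mm)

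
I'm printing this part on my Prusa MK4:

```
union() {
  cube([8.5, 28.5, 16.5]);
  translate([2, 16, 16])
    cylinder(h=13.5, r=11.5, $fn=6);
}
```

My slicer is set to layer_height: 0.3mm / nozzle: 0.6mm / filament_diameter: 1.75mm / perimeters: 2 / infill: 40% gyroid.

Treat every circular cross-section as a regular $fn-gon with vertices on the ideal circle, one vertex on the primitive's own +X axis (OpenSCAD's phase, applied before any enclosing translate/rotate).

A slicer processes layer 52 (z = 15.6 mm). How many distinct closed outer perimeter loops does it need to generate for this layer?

At z = 15.6 mm: the 8.5×28.5 cube contributes its full rectangle; the cylinder at (2, 16) is not intersected at this z (z outside [16, 29.5]); Merging all regions: only the 8.5×28.5 cube is present, so the union is just that shape — 1 connected region. The result has 1 disconnected region.

1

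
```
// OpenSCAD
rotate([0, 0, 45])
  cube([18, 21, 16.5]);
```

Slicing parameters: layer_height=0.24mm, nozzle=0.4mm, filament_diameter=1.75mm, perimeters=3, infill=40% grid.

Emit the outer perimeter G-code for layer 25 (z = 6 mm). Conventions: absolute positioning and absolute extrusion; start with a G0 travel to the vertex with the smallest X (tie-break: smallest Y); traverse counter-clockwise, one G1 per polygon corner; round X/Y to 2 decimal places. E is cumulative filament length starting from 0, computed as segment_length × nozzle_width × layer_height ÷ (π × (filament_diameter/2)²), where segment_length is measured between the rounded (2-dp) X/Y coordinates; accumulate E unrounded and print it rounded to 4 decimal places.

At z = 6 mm: the 18×21 cube contributes its full rectangle; (whole slice rotated 45° about Z — lengths, areas and connectivity unchanged). The outline is a single polygon with 4 vertices. Extrusion per mm of travel: 0.4 × 0.24 / (π × 0.875²) = 0.039912. Accumulating E over each segment gives final E = 3.1135.

G0 X-14.85 Y14.85 Z6.00
G1 X0.00 Y0.00 E0.8382
G1 X12.73 Y12.73 E1.5567
G1 X-2.12 Y27.58 E2.3949
G1 X-14.85 Y14.85 E3.1135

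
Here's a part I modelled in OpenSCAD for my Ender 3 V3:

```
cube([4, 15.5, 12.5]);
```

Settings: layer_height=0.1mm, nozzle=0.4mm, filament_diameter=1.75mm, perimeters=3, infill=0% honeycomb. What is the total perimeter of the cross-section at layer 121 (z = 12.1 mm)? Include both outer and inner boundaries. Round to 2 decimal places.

At z = 12.1 mm: the cube (footprint 4×15.5) is included at this height (perimeter 39.00 mm). Overall, the cross-section is a single solid region. Total boundary length (outer) = 39.00 mm.

39.00 mm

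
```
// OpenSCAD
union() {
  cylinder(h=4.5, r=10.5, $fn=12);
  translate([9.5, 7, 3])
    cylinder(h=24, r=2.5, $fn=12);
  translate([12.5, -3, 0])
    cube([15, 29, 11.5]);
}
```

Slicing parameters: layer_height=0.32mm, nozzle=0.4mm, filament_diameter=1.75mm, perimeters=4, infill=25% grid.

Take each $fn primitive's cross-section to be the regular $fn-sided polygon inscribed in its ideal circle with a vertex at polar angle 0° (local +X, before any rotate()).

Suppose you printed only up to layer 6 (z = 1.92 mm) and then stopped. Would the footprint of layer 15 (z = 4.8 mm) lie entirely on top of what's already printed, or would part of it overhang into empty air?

part overhangs

Compare the two slices. At z = 1.92: the r=10.5 cylinder contributes a regular 12-gon of circumradius 10.5 (area = (12/2)·10.500²·sin(360°/12) = 330.75 mm²); the cylinder at (9.5, 7) is absent (z outside [3, 27]); the cube at (12.5, -3) (footprint 15×29) is included at this height (area 435.00 mm²); Merging all regions: the 2 present regions are separate (no shared area or edge), so areas and boundary lengths simply add and each stays a separate island — area = 765.75 mm². At z = 4.8: the cylinder does not reach this height (z outside [0, 4.5]); the r=2.5 cylinder at (9.5, 7) contributes a regular 12-gon of circumradius 2.5 (area = (12/2)·2.500²·sin(360°/12) = 18.75 mm²); the cube at (12.5, -3) is present — its section is the full 15×29 rectangle (area 435.00 mm²); Merging all regions: the 2 present regions are separate (no shared area or edge), so areas and boundary lengths simply add and each stays a separate island — area = 453.75 mm². Checking containment: at z = 4.8 the cross-section extends beyond the z = 1.92 cross-section by about 16.48 mm².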